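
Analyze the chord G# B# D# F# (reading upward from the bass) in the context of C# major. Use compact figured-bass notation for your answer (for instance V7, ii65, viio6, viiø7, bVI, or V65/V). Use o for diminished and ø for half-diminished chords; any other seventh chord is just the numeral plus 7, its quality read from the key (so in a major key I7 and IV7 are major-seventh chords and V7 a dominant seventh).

V7

The pitches G#-B#-D#-F# form a dominant seventh chord rooted on G#.
In C# major, G# is the dominant; the diatonic dominant seventh chord there is V7.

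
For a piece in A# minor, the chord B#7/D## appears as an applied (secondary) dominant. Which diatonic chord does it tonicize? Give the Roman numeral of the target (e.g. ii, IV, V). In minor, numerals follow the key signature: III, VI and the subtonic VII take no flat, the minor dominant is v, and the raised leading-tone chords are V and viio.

The chord is a dominant seventh chord on B#.
A dominant resolves down a perfect fifth: B# → E#. In A# minor, E# is scale degree 5, i.e. V.

V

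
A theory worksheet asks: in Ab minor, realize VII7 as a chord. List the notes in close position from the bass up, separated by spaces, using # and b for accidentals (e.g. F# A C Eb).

Gb Bb Db Fb

The numeral's case and figure indicate a dominant seventh chord. In Ab minor its root, the subtonic, is Gb.
That chord is spelled Gb-Bb-Db-Fb.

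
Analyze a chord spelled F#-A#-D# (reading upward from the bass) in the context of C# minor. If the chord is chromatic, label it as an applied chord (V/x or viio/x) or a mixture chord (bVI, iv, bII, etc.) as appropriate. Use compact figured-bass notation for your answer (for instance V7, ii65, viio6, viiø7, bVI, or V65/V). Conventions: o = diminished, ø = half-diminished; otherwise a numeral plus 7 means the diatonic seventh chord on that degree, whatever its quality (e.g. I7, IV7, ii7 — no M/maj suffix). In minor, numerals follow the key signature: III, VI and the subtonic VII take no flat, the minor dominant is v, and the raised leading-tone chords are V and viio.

The pitches D#-F#-A# form a minor triad rooted on D#.
D# is the second degree of C# minor. This is the minor supertonic, borrowed from the parallel major (the Dorian ii).
With F# in the bass the chord is in first inversion, so the figured bass is 6.

ii6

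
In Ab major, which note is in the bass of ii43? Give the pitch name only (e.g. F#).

F

ii in Ab major has root Bb; the chord is Bb-Db-F-Ab.
The figure 43 means second inversion — the fifth is in the bass.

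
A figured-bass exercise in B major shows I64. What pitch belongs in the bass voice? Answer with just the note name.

I in B major has root B; the chord is B-D#-F#.
The figure 64 means second inversion — the fifth is in the bass.

F#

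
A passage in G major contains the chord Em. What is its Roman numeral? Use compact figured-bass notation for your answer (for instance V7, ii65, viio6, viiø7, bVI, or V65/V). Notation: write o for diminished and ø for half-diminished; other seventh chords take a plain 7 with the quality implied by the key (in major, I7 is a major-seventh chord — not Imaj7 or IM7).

Stacked in thirds the chord is E-G-B: a minor triad on E.
In G major, E is the submediant; the diatonic minor triad there is vi.

vi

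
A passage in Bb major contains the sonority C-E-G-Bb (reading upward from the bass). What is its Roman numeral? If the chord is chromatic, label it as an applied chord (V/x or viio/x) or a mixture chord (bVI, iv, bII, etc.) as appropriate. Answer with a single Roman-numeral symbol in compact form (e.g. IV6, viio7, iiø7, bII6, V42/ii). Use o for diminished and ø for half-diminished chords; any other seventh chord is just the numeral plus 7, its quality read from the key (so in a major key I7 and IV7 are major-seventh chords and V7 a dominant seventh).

Stacked in thirds the chord is C-E-G-Bb: a dominant seventh chord on C.
C is not a diatonic chord root with this quality in Bb major, but it lies a perfect fifth above F (V), so the chord functions as an applied dominant of V.

V7/V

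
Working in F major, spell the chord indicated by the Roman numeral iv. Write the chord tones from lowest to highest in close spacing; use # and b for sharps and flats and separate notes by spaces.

Bb Db F

Scale degree 4 in F major is Bb; here the chord built on it is altered to a minor triad. iv is the minor subdominant, borrowed from the parallel minor.
So the chord is Bb-Db-F, a minor triad.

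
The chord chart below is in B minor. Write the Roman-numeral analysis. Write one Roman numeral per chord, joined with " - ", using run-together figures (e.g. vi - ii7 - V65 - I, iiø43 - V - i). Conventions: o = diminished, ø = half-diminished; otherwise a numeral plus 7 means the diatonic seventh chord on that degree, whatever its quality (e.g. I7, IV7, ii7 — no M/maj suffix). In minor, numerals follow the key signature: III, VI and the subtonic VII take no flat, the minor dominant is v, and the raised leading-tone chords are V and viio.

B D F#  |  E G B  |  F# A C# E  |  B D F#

B-D-F#: minor triad on B = scale degree 1 → i.
E-G-B has root E, degree 4 in B minor, so iv.
F#-A-C#-E: root F# is the dominant; minor seventh chord there is v7.
B-D-F#: root B is the tonic; minor triad there is i.

i - iv - v7 - i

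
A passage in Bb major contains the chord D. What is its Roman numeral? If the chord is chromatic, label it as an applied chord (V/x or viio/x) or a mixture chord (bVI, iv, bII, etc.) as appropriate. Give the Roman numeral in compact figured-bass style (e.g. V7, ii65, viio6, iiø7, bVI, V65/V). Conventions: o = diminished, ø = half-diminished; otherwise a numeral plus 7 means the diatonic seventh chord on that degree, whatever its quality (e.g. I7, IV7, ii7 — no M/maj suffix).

Stacked in thirds the chord is D-F#-A: a major triad on D.
D is not a diatonic chord root with this quality in Bb major, but it lies a perfect fifth above G (vi), so the chord functions as an applied dominant of vi.

V/vi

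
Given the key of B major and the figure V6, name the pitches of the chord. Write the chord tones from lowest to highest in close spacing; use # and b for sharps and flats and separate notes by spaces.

A# C# F#

The numeral's case and figure indicate a major triad. In B major its root, the fifth degree, is F#.
Stacking thirds from F# gives F#-A#-C#.
The figured bass 6 indicates first inversion, placing the third (A#) in the bass: A#-C#-F#.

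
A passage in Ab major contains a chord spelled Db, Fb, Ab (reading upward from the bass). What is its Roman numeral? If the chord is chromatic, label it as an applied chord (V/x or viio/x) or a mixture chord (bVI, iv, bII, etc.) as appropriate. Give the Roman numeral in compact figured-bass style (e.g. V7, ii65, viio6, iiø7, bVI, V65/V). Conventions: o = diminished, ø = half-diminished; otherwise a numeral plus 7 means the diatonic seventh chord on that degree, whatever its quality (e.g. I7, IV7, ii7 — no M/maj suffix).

The pitches Db-Fb-Ab form a minor triad rooted on Db.
Db is the fourth degree of Ab major. This is the minor subdominant, borrowed from the parallel minor.

iv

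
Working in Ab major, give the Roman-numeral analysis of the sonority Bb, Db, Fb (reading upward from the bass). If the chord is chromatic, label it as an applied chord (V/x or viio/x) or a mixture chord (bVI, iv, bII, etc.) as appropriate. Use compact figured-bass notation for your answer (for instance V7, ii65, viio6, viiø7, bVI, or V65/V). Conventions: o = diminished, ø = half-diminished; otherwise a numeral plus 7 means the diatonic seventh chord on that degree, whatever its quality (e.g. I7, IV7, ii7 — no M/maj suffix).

iio

The pitches Bb-Db-Fb form a diminished triad rooted on Bb.
Bb is the second degree of Ab major. This is the diminished supertonic triad, borrowed from the parallel minor.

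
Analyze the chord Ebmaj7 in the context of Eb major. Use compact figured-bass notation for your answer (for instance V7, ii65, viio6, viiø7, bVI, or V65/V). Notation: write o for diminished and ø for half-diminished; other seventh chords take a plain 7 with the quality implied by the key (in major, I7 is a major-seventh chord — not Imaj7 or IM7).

The pitches Eb-G-Bb-D form a major seventh chord rooted on Eb.
Eb is scale degree 1 in Eb major, and a major seventh chord on that degree is written I7.

I7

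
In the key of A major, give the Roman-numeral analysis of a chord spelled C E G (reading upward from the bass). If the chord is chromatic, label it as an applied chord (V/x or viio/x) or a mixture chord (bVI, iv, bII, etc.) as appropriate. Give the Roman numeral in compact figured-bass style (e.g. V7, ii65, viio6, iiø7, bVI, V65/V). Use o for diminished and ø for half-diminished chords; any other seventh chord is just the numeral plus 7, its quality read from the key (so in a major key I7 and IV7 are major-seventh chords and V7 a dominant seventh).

Stacked in thirds the chord is C-E-G: a major triad on C.
C is the lowered third degree of A major (diatonic 3 would be C#). This is a major triad on the lowered third degree, borrowed from the parallel minor.

bIII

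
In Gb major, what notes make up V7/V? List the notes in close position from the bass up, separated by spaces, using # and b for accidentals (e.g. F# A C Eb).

Ab C Eb Gb

The slash means an applied dominant: we want the dominant of V. In Gb major, V is Db major, and its dominant is built on Ab.
Building a dominant seventh chord on Ab gives Ab-C-Eb-Gb.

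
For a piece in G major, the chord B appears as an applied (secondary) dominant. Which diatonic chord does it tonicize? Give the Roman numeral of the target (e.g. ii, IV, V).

vi

The chord is a major triad on B.
A dominant resolves down a perfect fifth: B → E. In G major, E is scale degree 6, i.e. vi.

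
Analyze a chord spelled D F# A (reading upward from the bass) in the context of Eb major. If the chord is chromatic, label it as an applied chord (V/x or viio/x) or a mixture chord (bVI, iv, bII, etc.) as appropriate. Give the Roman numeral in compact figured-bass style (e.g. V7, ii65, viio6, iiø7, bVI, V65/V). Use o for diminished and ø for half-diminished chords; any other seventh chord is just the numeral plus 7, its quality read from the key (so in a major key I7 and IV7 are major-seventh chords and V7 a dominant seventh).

The pitches D-F#-A form a major triad rooted on D.
D is not a diatonic chord root with this quality in Eb major, but it lies a perfect fifth above G (iii), so the chord functions as an applied dominant of iii.

V/iii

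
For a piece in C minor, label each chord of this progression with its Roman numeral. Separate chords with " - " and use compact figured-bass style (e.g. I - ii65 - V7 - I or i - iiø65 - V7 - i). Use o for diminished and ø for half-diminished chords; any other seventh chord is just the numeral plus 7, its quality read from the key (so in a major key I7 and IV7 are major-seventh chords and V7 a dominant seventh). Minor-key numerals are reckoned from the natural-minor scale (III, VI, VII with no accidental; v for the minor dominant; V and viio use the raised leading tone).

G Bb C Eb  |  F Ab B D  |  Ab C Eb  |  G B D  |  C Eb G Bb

i43 - viio43 - VI - V - i7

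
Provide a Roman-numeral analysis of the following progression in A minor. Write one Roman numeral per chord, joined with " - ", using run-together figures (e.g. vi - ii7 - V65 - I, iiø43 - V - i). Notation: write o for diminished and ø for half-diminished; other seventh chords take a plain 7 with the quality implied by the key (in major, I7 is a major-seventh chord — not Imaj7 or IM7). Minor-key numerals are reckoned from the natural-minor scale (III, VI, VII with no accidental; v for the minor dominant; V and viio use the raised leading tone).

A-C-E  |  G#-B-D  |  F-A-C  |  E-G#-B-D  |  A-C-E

A-C-E: root A is the tonic; minor triad there is i.
G#-B-D has root G#, degree 7 in A minor, so viio.
F-A-C: root F is the submediant; major triad there is VI.
E-G#-B-D has root E, degree 5 in A minor, so V7.
A-C-E: minor triad on A = scale degree 1 → i.

i - viio - VI - V7 - i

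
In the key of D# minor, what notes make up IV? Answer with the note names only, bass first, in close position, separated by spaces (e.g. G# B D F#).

G# B# D#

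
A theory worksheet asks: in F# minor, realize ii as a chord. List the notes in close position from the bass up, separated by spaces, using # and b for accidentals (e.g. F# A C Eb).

G# B D#

Scale degree 2 in F# minor is G#; here the chord built on it is altered to a minor triad. ii is the minor supertonic, borrowed from the parallel major (the Dorian ii).
So the chord is G#-B-D#.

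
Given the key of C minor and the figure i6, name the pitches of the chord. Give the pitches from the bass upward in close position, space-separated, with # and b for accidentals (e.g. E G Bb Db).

In C minor, the tonic is C, and the diatonic chord built there is a minor triad.
Stacking thirds from C gives C-Eb-G.
With the 6 figure the chord is in first inversion; from the bass Eb upward in close position it reads Eb-G-C.

Eb G C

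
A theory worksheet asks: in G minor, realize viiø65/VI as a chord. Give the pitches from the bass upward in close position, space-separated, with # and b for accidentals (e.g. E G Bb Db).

viiø65/VI is a secondary leading-tone chord. The target VI is Eb in G minor; the applied chord is rooted a semitone below, on D.
Building a half-diminished seventh chord on D gives D-F-Ab-C.
With the 65 figure the chord is in first inversion; from the bass F upward in close position it reads F-Ab-C-D.

F Ab C D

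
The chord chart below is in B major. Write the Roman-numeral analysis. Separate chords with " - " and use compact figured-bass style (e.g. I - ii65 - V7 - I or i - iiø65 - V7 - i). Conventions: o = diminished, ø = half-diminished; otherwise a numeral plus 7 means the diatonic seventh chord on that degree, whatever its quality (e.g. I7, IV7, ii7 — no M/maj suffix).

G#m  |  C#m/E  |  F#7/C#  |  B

G#m has root G#, degree 6 in B major, so vi.
C#m/E has root C#, degree 2 in B major, so ii6.
F#7/C#: root F# is the dominant; dominant seventh chord there is V43.
B has root B, degree 1 in B major, so I.

vi - ii6 - V43 - I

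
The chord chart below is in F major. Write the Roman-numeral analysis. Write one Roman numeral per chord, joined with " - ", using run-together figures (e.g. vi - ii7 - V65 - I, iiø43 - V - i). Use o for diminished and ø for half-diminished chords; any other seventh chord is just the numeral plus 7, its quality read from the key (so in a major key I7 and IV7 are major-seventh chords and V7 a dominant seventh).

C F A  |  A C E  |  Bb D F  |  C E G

C-F-A: major triad on F = scale degree 1 → I64.
A-C-E: minor triad on A = scale degree 3 → iii.
Bb-D-F: root Bb is the subdominant; major triad there is IV.
C-E-G: root C is the dominant; major triad there is V.

I64 - iii - IV - V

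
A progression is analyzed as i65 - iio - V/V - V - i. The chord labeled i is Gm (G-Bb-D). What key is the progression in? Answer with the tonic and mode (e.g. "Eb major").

The chord Gm is a minor triad rooted on G; its label is i.
If G is scale degree 1 and the mode makes that degree carry a minor triad, the tonic is G and the mode is minor.

G minor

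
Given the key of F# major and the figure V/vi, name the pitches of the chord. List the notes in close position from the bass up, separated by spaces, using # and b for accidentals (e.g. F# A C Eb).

A# C## E#

V/vi is a secondary dominant — the dominant triad of vi. vi in F# major is D#, so the applied chord's root is A#, a perfect fifth above.
Building a major triad on A# gives A#-C##-E#.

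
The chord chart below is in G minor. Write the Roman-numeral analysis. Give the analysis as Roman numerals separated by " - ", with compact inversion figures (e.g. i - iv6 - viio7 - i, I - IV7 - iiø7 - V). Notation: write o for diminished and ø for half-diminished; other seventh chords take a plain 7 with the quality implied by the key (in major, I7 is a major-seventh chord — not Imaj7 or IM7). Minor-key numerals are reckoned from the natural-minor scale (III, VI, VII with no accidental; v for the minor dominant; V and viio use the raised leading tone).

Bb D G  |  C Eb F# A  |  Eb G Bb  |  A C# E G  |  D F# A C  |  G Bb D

i6 - viio43 - VI - V7/V - V7 - i

Bb-D-G: root G is the tonic; minor triad there is i6.
C-Eb-F#-A: root F# is the leading tone; fully diminished seventh chord there is viio43.
Eb-G-Bb has root Eb, degree 6 in G minor, so VI.
A-C#-E-G is the secondary dominant of V (dominant seventh chord on A): V7/V.
D-F#-A-C: root D is the dominant; dominant seventh chord there is V7.
G-Bb-D has root G, degree 1 in G minor, so i.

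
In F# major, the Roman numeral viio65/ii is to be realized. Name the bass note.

The applied chord viio65/ii is rooted on F##: F##-A#-C#-E.
The figure 65 means first inversion — the third is in the bass.

A#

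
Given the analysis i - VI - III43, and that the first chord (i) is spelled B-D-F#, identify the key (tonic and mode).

B minor

i is given as B-D-F# — a minor triad with root B.
If B is scale degree 1 and the mode makes that degree carry a minor triad, the tonic is B and the mode is minor.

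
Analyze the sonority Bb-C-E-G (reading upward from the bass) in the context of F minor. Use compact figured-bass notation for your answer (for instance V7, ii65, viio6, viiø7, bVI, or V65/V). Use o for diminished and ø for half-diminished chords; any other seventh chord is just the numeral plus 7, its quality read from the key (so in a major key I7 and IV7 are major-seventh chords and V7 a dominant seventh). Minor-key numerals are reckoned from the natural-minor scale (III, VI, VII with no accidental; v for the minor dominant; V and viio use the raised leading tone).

The pitches C-E-G-Bb form a dominant seventh chord rooted on C.
C is scale degree 5 in F minor, and a dominant seventh chord on that degree is written V7.
With Bb in the bass the chord is in third inversion, so the figured bass is 42.

V42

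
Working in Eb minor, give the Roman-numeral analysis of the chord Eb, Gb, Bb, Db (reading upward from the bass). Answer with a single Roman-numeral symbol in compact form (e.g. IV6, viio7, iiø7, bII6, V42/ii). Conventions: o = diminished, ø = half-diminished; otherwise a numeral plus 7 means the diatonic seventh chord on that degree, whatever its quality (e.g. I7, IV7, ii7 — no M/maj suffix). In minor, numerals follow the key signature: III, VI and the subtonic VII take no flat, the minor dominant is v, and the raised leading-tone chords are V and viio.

i7

The pitches Eb-Gb-Bb-Db form a minor seventh chord rooted on Eb.
Eb is scale degree 1 in Eb minor, and a minor seventh chord on that degree is written i7.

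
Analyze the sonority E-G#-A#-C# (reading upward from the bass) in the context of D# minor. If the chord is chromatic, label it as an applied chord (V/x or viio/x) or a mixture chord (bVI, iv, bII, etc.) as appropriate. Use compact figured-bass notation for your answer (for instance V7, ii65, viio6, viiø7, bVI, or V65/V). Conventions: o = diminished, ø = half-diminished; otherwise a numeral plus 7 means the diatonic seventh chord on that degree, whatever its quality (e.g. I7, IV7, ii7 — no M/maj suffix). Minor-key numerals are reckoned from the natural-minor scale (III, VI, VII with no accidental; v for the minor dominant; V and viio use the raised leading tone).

viiø43/VI

The pitches A#-C#-E-G# form a half-diminished seventh chord rooted on A#.
A# sits a half step below B (VI in D# minor); a diminished chord there is the applied leading-tone chord of VI.
With E in the bass the chord is in second inversion, so the figured bass is 43.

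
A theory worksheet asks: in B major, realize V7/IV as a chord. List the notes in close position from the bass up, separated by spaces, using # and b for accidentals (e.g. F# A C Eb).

B D# F# A

The slash means an applied dominant: we want the dominant of IV. In B major, IV is E major, and its dominant is built on B.
Building a dominant seventh chord on B gives B-D#-F#-A.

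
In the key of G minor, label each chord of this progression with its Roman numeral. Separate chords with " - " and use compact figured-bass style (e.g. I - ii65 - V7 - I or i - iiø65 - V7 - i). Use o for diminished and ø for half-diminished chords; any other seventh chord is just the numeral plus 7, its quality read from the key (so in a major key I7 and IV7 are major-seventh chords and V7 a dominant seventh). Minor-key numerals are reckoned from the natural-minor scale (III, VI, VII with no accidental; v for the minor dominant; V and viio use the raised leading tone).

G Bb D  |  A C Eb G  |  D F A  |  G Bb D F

i - iiø7 - v - i7

G-Bb-D has root G, degree 1 in G minor, so i.
A-C-Eb-G: root A is the supertonic; half-diminished seventh chord there is iiø7.
D-F-A: root D is the dominant; minor triad there is v.
G-Bb-D-F has root G, degree 1 in G minor, so i7.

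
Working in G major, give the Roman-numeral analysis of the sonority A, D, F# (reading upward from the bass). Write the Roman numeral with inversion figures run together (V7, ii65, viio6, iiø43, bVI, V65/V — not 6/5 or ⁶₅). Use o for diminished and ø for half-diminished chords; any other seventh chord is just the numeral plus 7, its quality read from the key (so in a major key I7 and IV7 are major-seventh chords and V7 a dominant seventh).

V64

Stacked in thirds the chord is D-F#-A: a major triad on D.
In G major, D is the dominant; the diatonic major triad there is V.
With A in the bass the chord is in second inversion, so the figured bass is 64.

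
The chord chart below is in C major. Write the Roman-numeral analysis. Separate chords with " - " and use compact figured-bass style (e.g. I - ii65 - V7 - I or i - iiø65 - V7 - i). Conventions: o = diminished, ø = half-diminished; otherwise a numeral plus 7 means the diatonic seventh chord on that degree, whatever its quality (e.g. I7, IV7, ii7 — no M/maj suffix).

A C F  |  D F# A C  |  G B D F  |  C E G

A-C-F has root F, degree 4 in C major, so IV6.
D-F#-A-C: a dominant seventh chord on D, the applied dominant of V → V7/V.
G-B-D-F: root G is the dominant; dominant seventh chord there is V7.
C-E-G: root C is the tonic; major triad there is I.

IV6 - V7/V - V7 - I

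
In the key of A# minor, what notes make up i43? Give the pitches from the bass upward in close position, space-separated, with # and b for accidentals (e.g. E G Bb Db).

In A# minor, the tonic is A#, and the diatonic chord built there is a minor seventh chord.
That chord is spelled A#-C#-E#-G#.
The figured bass 43 indicates second inversion, placing the fifth (E#) in the bass: E#-G#-A#-C#.

E# G# A# C#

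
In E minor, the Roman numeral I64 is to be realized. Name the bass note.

I in E minor has root E; the chord is E-G#-B.
The figure 64 means second inversion — the fifth is in the bass.

B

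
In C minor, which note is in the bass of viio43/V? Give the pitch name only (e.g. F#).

C

The applied chord viio43/V is rooted on F#: F#-A-C-Eb.
The figure 43 means second inversion — the fifth is in the bass.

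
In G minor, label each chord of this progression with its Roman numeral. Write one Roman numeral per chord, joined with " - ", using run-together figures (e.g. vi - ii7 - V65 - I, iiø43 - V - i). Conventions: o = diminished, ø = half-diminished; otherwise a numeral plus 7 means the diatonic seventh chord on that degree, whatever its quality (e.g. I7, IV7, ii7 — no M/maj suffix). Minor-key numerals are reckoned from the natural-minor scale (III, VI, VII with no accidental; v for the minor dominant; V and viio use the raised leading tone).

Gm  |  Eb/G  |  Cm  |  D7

i - VI6 - iv - V7

Gm: minor triad on G = scale degree 1 → i.
Eb/G: root Eb is the submediant; major triad there is VI6.
Cm has root C, degree 4 in G minor, so iv.
D7: dominant seventh chord on D = scale degree 5 → V7.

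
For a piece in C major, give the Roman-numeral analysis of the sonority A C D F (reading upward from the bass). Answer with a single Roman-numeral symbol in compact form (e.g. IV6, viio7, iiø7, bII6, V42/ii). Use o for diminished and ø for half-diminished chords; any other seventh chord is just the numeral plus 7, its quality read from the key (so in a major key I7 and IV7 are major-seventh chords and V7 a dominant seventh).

ii43

The pitches D-F-A-C form a minor seventh chord rooted on D.
D is scale degree 2 in C major, and a minor seventh chord on that degree is written ii7.
With A in the bass the chord is in second inversion, so the figured bass is 43.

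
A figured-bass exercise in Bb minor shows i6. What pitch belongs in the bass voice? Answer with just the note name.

Db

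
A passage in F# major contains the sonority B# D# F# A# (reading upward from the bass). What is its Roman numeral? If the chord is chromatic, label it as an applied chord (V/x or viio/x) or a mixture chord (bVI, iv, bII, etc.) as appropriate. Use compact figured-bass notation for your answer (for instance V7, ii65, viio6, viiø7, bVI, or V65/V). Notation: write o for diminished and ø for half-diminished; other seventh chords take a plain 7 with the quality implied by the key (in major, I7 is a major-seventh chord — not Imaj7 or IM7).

The pitches B#-D#-F#-A# form a half-diminished seventh chord rooted on B#.
B# sits a half step below C# (V in F# major); a diminished chord there is the applied leading-tone chord of V.

viiø7/V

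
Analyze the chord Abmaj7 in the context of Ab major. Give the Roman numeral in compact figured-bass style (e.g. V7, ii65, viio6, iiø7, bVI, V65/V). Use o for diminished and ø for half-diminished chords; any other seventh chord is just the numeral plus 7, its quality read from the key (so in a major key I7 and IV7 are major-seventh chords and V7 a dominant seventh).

I7

The pitches Ab-C-Eb-G form a major seventh chord rooted on Ab.
In Ab major, Ab is the tonic; the diatonic major seventh chord there is I7.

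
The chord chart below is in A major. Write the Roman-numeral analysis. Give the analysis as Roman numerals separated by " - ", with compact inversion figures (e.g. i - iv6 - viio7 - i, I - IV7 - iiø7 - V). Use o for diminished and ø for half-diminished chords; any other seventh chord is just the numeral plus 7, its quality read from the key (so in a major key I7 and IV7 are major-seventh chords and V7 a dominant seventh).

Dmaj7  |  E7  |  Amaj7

IV7 - V7 - I7

Dmaj7: root D is the subdominant; major seventh chord there is IV7.
E7: dominant seventh chord on E = scale degree 5 → V7.
Amaj7: major seventh chord on A = scale degree 1 → I7.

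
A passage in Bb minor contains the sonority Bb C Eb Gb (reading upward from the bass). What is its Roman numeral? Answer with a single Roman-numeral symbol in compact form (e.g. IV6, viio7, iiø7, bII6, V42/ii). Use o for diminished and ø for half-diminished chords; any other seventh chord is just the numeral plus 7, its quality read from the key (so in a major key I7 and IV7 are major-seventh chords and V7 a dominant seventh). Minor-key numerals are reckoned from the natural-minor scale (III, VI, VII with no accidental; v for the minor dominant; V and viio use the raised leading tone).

The pitches C-Eb-Gb-Bb form a half-diminished seventh chord rooted on C.
C is scale degree 2 in Bb minor, and a half-diminished seventh chord on that degree is written iiø7.
With Bb in the bass the chord is in third inversion, so the figured bass is 42.

iiø42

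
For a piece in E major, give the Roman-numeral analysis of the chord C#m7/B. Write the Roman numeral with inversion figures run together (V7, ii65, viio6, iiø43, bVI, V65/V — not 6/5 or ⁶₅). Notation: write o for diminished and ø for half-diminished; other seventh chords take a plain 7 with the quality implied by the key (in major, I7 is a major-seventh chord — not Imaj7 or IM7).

vi42

Stacked in thirds the chord is C#-E-G#-B: a minor seventh chord on C#.
C# is scale degree 6 in E major, and a minor seventh chord on that degree is written vi7.
With B in the bass the chord is in third inversion, so the figured bass is 42.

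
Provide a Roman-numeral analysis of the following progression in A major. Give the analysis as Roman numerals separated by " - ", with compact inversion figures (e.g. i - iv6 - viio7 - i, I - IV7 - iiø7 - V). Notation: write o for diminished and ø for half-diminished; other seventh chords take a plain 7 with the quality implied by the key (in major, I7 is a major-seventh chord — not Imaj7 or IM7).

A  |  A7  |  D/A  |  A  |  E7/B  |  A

A has root A, degree 1 in A major, so I.
A7: chromatic; A is V of IV, so V7/IV.
D/A has root D, degree 4 in A major, so IV64.
A: root A is the tonic; major triad there is I.
E7/B: root E is the dominant; dominant seventh chord there is V43.
A: major triad on A = scale degree 1 → I.

I - V7/IV - IV64 - I - V43 - I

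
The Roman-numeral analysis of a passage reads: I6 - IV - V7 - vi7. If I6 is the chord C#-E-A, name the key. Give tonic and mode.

A major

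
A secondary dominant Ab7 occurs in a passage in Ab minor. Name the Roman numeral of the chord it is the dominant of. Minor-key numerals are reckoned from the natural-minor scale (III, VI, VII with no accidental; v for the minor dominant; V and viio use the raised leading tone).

iv

The chord is a dominant seventh chord on Ab.
A dominant resolves down a perfect fifth: Ab → Db. In Ab minor, Db is scale degree 4, i.e. iv.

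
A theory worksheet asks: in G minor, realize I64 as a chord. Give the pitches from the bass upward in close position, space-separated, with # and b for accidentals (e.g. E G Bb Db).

Scale degree 1 in G minor is G; here the chord built on it is altered to a major triad. I64 is the major tonic (Picardy third), borrowed from the parallel major.
So the chord is G-B-D.
The figured bass 64 indicates second inversion, placing the fifth (D) in the bass: D-G-B.

D G B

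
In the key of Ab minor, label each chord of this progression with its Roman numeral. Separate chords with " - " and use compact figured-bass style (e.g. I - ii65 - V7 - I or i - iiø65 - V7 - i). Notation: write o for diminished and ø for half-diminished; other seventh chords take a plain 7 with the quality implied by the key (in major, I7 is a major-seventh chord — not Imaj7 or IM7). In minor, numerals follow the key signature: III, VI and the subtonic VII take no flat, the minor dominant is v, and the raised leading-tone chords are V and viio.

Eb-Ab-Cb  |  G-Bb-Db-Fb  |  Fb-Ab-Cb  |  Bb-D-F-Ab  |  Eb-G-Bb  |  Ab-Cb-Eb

Eb-Ab-Cb: minor triad on Ab = scale degree 1 → i64.
G-Bb-Db-Fb has root G, degree 7 in Ab minor, so viio7.
Fb-Ab-Cb has root Fb, degree 6 in Ab minor, so VI.
Bb-D-F-Ab is the secondary dominant of V (dominant seventh chord on Bb): V7/V.
Eb-G-Bb has root Eb, degree 5 in Ab minor, so V.
Ab-Cb-Eb: minor triad on Ab = scale degree 1 → i.

i64 - viio7 - VI - V7/V - V - i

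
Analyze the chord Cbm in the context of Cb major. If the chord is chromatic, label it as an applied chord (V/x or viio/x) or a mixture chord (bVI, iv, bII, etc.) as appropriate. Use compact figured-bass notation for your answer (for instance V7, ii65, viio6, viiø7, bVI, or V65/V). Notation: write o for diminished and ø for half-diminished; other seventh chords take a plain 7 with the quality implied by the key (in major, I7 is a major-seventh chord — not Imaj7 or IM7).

i

The pitches Cb-Ebb-Gb form a minor triad rooted on Cb.
Cb is the first degree of Cb major. This is the minor tonic, borrowed from the parallel minor.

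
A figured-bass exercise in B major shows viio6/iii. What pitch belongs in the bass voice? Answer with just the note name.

The applied chord viio6/iii is rooted on C##: C##-E#-G#.
The figure 6 means first inversion — the third is in the bass.

E#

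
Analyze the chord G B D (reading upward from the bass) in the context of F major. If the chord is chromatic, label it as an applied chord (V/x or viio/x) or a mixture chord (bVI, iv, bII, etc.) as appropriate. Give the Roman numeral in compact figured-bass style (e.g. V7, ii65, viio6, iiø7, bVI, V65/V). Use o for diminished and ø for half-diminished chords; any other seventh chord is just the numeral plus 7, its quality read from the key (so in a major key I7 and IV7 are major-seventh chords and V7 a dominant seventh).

V/V

Stacked in thirds the chord is G-B-D: a major triad on G.
G is not a diatonic chord root with this quality in F major, but it lies a perfect fifth above C (V), so the chord functions as an applied dominant of V.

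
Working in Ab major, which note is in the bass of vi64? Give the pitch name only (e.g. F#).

vi in Ab major has root F; the chord is F-Ab-C.
The figure 64 means second inversion — the fifth is in the bass.

C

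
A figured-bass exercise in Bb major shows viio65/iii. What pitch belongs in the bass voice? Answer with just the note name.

The applied chord viio65/iii is rooted on C#: C#-E-G-Bb.
The figure 65 means first inversion — the third is in the bass.

E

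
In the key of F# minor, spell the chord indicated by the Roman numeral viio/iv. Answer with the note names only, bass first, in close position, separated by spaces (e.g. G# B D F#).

viio/iv is a secondary leading-tone chord. The target iv is B in F# minor; the applied chord is rooted a semitone below, on A#.
Building a diminished triad on A# gives A#-C#-E.

A# C# E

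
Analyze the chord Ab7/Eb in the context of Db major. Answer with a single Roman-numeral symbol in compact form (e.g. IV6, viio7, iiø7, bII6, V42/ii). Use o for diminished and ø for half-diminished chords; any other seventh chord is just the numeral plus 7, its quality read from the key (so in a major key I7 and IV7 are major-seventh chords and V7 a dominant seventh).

Stacked in thirds the chord is Ab-C-Eb-Gb: a dominant seventh chord on Ab.
Ab is scale degree 5 in Db major, and a dominant seventh chord on that degree is written V7.
With Eb in the bass the chord is in second inversion, so the figured bass is 43.

V43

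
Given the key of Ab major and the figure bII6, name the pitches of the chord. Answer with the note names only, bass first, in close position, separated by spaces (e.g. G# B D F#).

bII6 is the Neapolitan sixth — a major triad on the lowered second degree, here in its customary first inversion. In Ab major that root is Bbb.
So the chord is Bbb-Db-Fb.
With the 6 figure the chord is in first inversion; from the bass Db upward in close position it reads Db-Fb-Bbb.

Db Fb Bbb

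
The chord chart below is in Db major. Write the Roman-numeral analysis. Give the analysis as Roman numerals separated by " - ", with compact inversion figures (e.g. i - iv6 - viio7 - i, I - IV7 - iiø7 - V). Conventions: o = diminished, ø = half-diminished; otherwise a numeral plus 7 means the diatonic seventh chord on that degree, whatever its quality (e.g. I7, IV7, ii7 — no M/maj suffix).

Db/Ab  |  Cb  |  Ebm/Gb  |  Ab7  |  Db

Db/Ab has root Db, degree 1 in Db major, so I64.
Cb: major triad on Cb — chromatic; bVII (borrowed from the parallel minor).
Ebm/Gb: minor triad on Eb = scale degree 2 → ii6.
Ab7 has root Ab, degree 5 in Db major, so V7.
Db: root Db is the tonic; major triad there is I.

I64 - bVII - ii6 - V7 - I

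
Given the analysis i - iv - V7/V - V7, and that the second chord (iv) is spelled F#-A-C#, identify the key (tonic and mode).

The chord F#m is a minor triad rooted on F#; its label is iv.
iv on F# implies F# is the subdominant; that puts the tonic at C#, and the lowercase numeral fits minor mode.

C# minor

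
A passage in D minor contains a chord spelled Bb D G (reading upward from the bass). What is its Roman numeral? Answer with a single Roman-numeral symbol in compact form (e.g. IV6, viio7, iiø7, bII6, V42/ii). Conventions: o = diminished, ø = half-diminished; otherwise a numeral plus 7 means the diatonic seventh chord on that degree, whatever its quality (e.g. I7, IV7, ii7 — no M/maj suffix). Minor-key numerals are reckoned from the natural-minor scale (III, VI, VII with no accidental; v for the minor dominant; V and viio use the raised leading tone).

Stacked in thirds the chord is G-Bb-D: a minor triad on G.
G is scale degree 4 in D minor, and a minor triad on that degree is written iv.
With Bb in the bass the chord is in first inversion, so the figured bass is 6.

iv6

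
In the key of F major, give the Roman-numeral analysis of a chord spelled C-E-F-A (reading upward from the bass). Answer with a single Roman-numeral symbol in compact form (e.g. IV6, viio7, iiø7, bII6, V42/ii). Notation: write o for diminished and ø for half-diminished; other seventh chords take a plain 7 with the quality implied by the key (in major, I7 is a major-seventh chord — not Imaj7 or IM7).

I43

The pitches F-A-C-E form a major seventh chord rooted on F.
F is scale degree 1 in F major, and a major seventh chord on that degree is written I7.
With C in the bass the chord is in second inversion, so the figured bass is 43.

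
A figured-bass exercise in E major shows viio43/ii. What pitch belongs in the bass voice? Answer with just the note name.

B

The applied chord viio43/ii is rooted on E#: E#-G#-B-D.
The figure 43 means second inversion — the fifth is in the bass.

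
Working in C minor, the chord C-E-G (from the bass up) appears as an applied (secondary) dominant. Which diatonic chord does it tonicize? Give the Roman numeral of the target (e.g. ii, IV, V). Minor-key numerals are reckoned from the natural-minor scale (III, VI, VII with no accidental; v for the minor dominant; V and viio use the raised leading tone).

The chord is a major triad on C.
A dominant resolves down a perfect fifth: C → F. In C minor, F is scale degree 4, i.e. iv.

iv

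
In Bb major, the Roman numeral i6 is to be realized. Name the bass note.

Db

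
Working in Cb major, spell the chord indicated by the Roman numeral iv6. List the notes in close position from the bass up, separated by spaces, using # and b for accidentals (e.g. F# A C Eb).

Abb Cb Fb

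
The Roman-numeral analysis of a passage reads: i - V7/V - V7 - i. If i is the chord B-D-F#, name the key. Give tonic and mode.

B minor

The anchor chord is a minor triad on B, labeled i.
If B is scale degree 1 and the mode makes that degree carry a minor triad, the tonic is B and the mode is minor.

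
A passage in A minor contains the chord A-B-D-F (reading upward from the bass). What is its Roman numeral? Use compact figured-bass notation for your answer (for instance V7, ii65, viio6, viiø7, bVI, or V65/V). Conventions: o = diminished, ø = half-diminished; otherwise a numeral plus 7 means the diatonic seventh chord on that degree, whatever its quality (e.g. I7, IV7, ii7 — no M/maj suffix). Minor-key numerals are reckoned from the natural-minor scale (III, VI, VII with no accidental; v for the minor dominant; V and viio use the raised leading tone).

iiø42

The pitches B-D-F-A form a half-diminished seventh chord rooted on B.
B is scale degree 2 in A minor, and a half-diminished seventh chord on that degree is written iiø7.
With A in the bass the chord is in third inversion, so the figured bass is 42.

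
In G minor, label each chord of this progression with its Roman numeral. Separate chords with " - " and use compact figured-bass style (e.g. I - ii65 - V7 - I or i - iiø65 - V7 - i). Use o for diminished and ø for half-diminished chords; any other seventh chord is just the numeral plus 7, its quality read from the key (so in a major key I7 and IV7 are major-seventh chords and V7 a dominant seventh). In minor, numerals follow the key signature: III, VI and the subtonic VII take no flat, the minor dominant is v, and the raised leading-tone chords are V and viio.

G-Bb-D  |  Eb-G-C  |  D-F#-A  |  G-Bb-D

i - iv6 - V - i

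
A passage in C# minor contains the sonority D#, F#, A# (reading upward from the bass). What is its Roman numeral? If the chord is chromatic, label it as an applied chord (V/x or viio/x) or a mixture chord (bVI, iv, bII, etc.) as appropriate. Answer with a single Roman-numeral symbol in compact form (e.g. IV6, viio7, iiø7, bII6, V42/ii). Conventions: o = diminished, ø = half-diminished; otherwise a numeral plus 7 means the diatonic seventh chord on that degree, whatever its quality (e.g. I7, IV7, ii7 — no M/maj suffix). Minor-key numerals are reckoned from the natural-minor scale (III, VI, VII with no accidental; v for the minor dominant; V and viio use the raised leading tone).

Stacked in thirds the chord is D#-F#-A#: a minor triad on D#.
D# is the second degree of C# minor. This is the minor supertonic, borrowed from the parallel major (the Dorian ii).

ii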